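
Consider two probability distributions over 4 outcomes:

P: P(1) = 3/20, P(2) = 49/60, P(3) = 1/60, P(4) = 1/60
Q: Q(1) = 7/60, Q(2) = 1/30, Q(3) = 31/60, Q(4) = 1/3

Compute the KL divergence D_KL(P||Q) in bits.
3.6685 bits

D_KL(P||Q) = Σ P(x) log₂(P(x)/Q(x))

Computing term by term:
  P(1)·log₂(P(1)/Q(1)) = (3/20)·log₂((3/20)/(7/60)) = 0.05439
  P(2)·log₂(P(2)/Q(2)) = (49/60)·log₂((49/60)/(1/30)) = 3.76868
  P(3)·log₂(P(3)/Q(3)) = (1/60)·log₂((1/60)/(31/60)) = -0.08257
  P(4)·log₂(P(4)/Q(4)) = (1/60)·log₂((1/60)/(1/3)) = -0.07203

D_KL(P||Q) = 0.05439 + 3.76868 - 0.08257 - 0.07203 = 3.66847 ≈ 3.6685 bits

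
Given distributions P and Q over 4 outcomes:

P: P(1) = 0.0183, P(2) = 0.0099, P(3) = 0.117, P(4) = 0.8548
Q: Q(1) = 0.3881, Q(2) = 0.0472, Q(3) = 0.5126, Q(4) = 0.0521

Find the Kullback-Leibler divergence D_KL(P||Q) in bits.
3.0979 bits

D_KL(P||Q) = Σ P(x) log₂(P(x)/Q(x))

Computing term by term:
  P(1)·log₂(P(1)/Q(1)) = 0.0183·log₂(0.0183/0.3881) = -0.08064
  P(2)·log₂(P(2)/Q(2)) = 0.0099·log₂(0.0099/0.0472) = -0.02231
  P(3)·log₂(P(3)/Q(3)) = 0.117·log₂(0.117/0.5126) = -0.24937
  P(4)·log₂(P(4)/Q(4)) = 0.8548·log₂(0.8548/0.0521) = 3.45017

D_KL(P||Q) = -0.08064 - 0.02231 - 0.24937 + 3.45017 = 3.09785 ≈ 3.0979 bits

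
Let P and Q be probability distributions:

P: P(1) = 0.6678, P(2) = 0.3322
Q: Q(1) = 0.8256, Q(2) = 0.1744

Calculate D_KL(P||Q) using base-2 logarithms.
0.1045 bits

D_KL(P||Q) = Σ P(x) log₂(P(x)/Q(x))

Computing term by term:
  P(1)·log₂(P(1)/Q(1)) = 0.6678·log₂(0.6678/0.8256) = -0.20436
  P(2)·log₂(P(2)/Q(2)) = 0.3322·log₂(0.3322/0.1744) = 0.30883

D_KL(P||Q) = -0.20436 + 0.30883 = 0.10447 ≈ 0.1045 bits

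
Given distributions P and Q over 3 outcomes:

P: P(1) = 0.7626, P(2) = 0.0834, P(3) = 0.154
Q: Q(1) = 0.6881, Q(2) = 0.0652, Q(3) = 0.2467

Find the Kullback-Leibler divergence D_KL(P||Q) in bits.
0.0380 bits

D_KL(P||Q) = Σ P(x) log₂(P(x)/Q(x))

Computing term by term:
  P(1)·log₂(P(1)/Q(1)) = 0.7626·log₂(0.7626/0.6881) = 0.11310
  P(2)·log₂(P(2)/Q(2)) = 0.0834·log₂(0.0834/0.0652) = 0.02962
  P(3)·log₂(P(3)/Q(3)) = 0.154·log₂(0.154/0.2467) = -0.10469

D_KL(P||Q) = 0.11310 + 0.02962 - 0.10469 = 0.03803 ≈ 0.0380 bits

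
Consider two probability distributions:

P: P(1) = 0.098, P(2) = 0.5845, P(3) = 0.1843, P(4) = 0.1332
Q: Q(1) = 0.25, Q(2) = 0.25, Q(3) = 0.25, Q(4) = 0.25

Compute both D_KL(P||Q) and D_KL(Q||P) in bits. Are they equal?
D_KL(P||Q) = 0.3817 bits, D_KL(Q||P) = 0.3685 bits. No, they are not equal.

D_KL(P||Q) = Σ P(x) log₂(P(x)/Q(x))

Computing term by term:
  P(1)·log₂(P(1)/Q(1)) = 0.098·log₂(0.098/0.25) = -0.13241
  P(2)·log₂(P(2)/Q(2)) = 0.5845·log₂(0.5845/0.25) = 0.71617
  P(3)·log₂(P(3)/Q(3)) = 0.1843·log₂(0.1843/0.25) = -0.08107
  P(4)·log₂(P(4)/Q(4)) = 0.1332·log₂(0.1332/0.25) = -0.12099

D_KL(P||Q) = -0.13241 + 0.71617 - 0.08107 - 0.12099 = 0.38170 ≈ 0.3817 bits

D_KL(Q||P) = Σ Q(x) log₂(Q(x)/P(x))

Computing term by term:
  Q(1)·log₂(Q(1)/P(1)) = 0.25·log₂(0.25/0.098) = 0.33777
  Q(2)·log₂(Q(2)/P(2)) = 0.25·log₂(0.25/0.5845) = -0.30632
  Q(3)·log₂(Q(3)/P(3)) = 0.25·log₂(0.25/0.1843) = 0.10997
  Q(4)·log₂(Q(4)/P(4)) = 0.25·log₂(0.25/0.1332) = 0.22708

D_KL(Q||P) = 0.33777 - 0.30632 + 0.10997 + 0.22708 = 0.36850 ≈ 0.3685 bits

These are NOT equal (difference: 0.0132 bits). KL divergence is asymmetric: D_KL(P||Q) ≠ D_KL(Q||P) in general.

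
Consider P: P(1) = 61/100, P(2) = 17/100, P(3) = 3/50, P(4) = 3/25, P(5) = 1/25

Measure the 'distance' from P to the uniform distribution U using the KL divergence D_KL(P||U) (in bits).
0.6560 bits

U(i) = 1/5 for all i

D_KL(P||U) = Σ P(x) log₂(P(x) / (1/5))
           = Σ P(x) log₂(P(x)) + log₂(5)
           = log₂(5) - H(P)

H(P) = -Σ P(x) log₂(P(x)):
  -P(1)·log₂(P(1)) = -(61/100)·log₂(61/100) = 0.43500
  -P(2)·log₂(P(2)) = -(17/100)·log₂(17/100) = 0.43459
  -P(3)·log₂(P(3)) = -(3/50)·log₂(3/50) = 0.24353
  -P(4)·log₂(P(4)) = -(3/25)·log₂(3/25) = 0.36707
  -P(5)·log₂(P(5)) = -(1/25)·log₂(1/25) = 0.18575
H(P) = 0.43500 + 0.43459 + 0.24353 + 0.36707 + 0.18575 = 1.66594 bits

log₂(5) = 2.32193 bits

D_KL(P||U) = 2.32193 - 1.66594 = 0.65599 ≈ 0.6560 bits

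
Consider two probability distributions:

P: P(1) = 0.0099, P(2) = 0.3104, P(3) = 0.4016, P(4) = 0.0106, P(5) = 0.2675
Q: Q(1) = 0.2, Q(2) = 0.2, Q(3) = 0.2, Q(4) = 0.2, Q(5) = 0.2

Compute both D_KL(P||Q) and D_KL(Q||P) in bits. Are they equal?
D_KL(P||Q) = 0.6251 bits, D_KL(Q||P) = 1.3030 bits. No, they are not equal.

D_KL(P||Q) = Σ P(x) log₂(P(x)/Q(x))

Computing term by term:
  P(1)·log₂(P(1)/Q(1)) = 0.0099·log₂(0.0099/0.2) = -0.04293
  P(2)·log₂(P(2)/Q(2)) = 0.3104·log₂(0.3104/0.2) = 0.19683
  P(3)·log₂(P(3)/Q(3)) = 0.4016·log₂(0.4016/0.2) = 0.40391
  P(4)·log₂(P(4)/Q(4)) = 0.0106·log₂(0.0106/0.2) = -0.04492
  P(5)·log₂(P(5)/Q(5)) = 0.2675·log₂(0.2675/0.2) = 0.11223

D_KL(P||Q) = -0.04293 + 0.19683 + 0.40391 - 0.04492 + 0.11223 = 0.62512 ≈ 0.6251 bits

D_KL(Q||P) = Σ Q(x) log₂(Q(x)/P(x))

Computing term by term:
  Q(1)·log₂(Q(1)/P(1)) = 0.2·log₂(0.2/0.0099) = 0.86729
  Q(2)·log₂(Q(2)/P(2)) = 0.2·log₂(0.2/0.3104) = -0.12683
  Q(3)·log₂(Q(3)/P(3)) = 0.2·log₂(0.2/0.4016) = -0.20115
  Q(4)·log₂(Q(4)/P(4)) = 0.2·log₂(0.2/0.0106) = 0.84757
  Q(5)·log₂(Q(5)/P(5)) = 0.2·log₂(0.2/0.2675) = -0.08391

D_KL(Q||P) = 0.86729 - 0.12683 - 0.20115 + 0.84757 - 0.08391 = 1.30297 ≈ 1.3030 bits

These are NOT equal (difference: 0.6779 bits). KL divergence is asymmetric: D_KL(P||Q) ≠ D_KL(Q||P) in general.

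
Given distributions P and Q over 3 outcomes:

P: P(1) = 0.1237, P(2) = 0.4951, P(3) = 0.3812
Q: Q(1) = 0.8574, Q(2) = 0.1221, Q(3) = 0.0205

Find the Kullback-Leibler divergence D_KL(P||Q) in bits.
2.2619 bits

D_KL(P||Q) = Σ P(x) log₂(P(x)/Q(x))

Computing term by term:
  P(1)·log₂(P(1)/Q(1)) = 0.1237·log₂(0.1237/0.8574) = -0.34551
  P(2)·log₂(P(2)/Q(2)) = 0.4951·log₂(0.4951/0.1221) = 0.99993
  P(3)·log₂(P(3)/Q(3)) = 0.3812·log₂(0.3812/0.0205) = 1.60746

D_KL(P||Q) = -0.34551 + 0.99993 + 1.60746 = 2.26188 ≈ 2.2619 bits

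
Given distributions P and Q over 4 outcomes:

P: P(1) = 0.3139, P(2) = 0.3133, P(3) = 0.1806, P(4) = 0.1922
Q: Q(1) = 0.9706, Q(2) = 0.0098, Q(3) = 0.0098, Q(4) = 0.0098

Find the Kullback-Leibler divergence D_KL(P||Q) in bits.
2.6393 bits

D_KL(P||Q) = Σ P(x) log₂(P(x)/Q(x))

Computing term by term:
  P(1)·log₂(P(1)/Q(1)) = 0.3139·log₂(0.3139/0.9706) = -0.51121
  P(2)·log₂(P(2)/Q(2)) = 0.3133·log₂(0.3133/0.0098) = 1.56607
  P(3)·log₂(P(3)/Q(3)) = 0.1806·log₂(0.1806/0.0098) = 0.75922
  P(4)·log₂(P(4)/Q(4)) = 0.1922·log₂(0.1922/0.0098) = 0.82525

D_KL(P||Q) = -0.51121 + 1.56607 + 0.75922 + 0.82525 = 2.63933 ≈ 2.6393 bits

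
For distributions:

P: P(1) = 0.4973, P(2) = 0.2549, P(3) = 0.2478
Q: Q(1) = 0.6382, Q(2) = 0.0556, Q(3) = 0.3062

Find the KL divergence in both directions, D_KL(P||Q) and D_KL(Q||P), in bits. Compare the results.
D_KL(P||Q) = 0.3053 bits, D_KL(Q||P) = 0.2010 bits. D_KL(P||Q) is larger than D_KL(Q||P) by 0.1043 bits; the two directions differ.

D_KL(P||Q) = Σ P(x) log₂(P(x)/Q(x))

Computing term by term:
  P(1)·log₂(P(1)/Q(1)) = 0.4973·log₂(0.4973/0.6382) = -0.17897
  P(2)·log₂(P(2)/Q(2)) = 0.2549·log₂(0.2549/0.0556) = 0.55996
  P(3)·log₂(P(3)/Q(3)) = 0.2478·log₂(0.2478/0.3062) = -0.07565

D_KL(P||Q) = -0.17897 + 0.55996 - 0.07565 = 0.30534 ≈ 0.3053 bits

D_KL(Q||P) = Σ Q(x) log₂(Q(x)/P(x))

Computing term by term:
  Q(1)·log₂(Q(1)/P(1)) = 0.6382·log₂(0.6382/0.4973) = 0.22968
  Q(2)·log₂(Q(2)/P(2)) = 0.0556·log₂(0.0556/0.2549) = -0.12214
  Q(3)·log₂(Q(3)/P(3)) = 0.3062·log₂(0.3062/0.2478) = 0.09348

D_KL(Q||P) = 0.22968 - 0.12214 + 0.09348 = 0.20102 ≈ 0.2010 bits

These are NOT equal (difference: 0.1043 bits). KL divergence is asymmetric: D_KL(P||Q) ≠ D_KL(Q||P) in general.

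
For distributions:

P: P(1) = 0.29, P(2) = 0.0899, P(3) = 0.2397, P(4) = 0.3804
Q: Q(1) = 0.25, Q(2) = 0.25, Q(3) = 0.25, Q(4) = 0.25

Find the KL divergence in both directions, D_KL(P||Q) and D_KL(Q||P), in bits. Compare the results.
D_KL(P||Q) = 0.1453 bits, D_KL(Q||P) = 0.1791 bits. D_KL(Q||P) is larger than D_KL(P||Q) by 0.0338 bits; the two directions differ.

D_KL(P||Q) = Σ P(x) log₂(P(x)/Q(x))

Computing term by term:
  P(1)·log₂(P(1)/Q(1)) = 0.29·log₂(0.29/0.25) = 0.06210
  P(2)·log₂(P(2)/Q(2)) = 0.0899·log₂(0.0899/0.25) = -0.13265
  P(3)·log₂(P(3)/Q(3)) = 0.2397·log₂(0.2397/0.25) = -0.01455
  P(4)·log₂(P(4)/Q(4)) = 0.3804·log₂(0.3804/0.25) = 0.23037

D_KL(P||Q) = 0.06210 - 0.13265 - 0.01455 + 0.23037 = 0.14527 ≈ 0.1453 bits

D_KL(Q||P) = Σ Q(x) log₂(Q(x)/P(x))

Computing term by term:
  Q(1)·log₂(Q(1)/P(1)) = 0.25·log₂(0.25/0.29) = -0.05353
  Q(2)·log₂(Q(2)/P(2)) = 0.25·log₂(0.25/0.0899) = 0.36888
  Q(3)·log₂(Q(3)/P(3)) = 0.25·log₂(0.25/0.2397) = 0.01517
  Q(4)·log₂(Q(4)/P(4)) = 0.25·log₂(0.25/0.3804) = -0.15140

D_KL(Q||P) = -0.05353 + 0.36888 + 0.01517 - 0.15140 = 0.17912 ≈ 0.1791 bits

These are NOT equal (difference: 0.0338 bits). KL divergence is asymmetric: D_KL(P||Q) ≠ D_KL(Q||P) in general.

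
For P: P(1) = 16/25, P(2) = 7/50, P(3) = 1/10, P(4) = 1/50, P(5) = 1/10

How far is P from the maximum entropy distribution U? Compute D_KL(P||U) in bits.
0.7355 bits

U(i) = 1/5 for all i

D_KL(P||U) = Σ P(x) log₂(P(x) / (1/5))
           = Σ P(x) log₂(P(x)) + log₂(5)
           = log₂(5) - H(P)

H(P) = -Σ P(x) log₂(P(x)):
  -P(1)·log₂(P(1)) = -(16/25)·log₂(16/25) = 0.41207
  -P(2)·log₂(P(2)) = -(7/50)·log₂(7/50) = 0.39711
  -P(3)·log₂(P(3)) = -(1/10)·log₂(1/10) = 0.33219
  -P(4)·log₂(P(4)) = -(1/50)·log₂(1/50) = 0.11288
  -P(5)·log₂(P(5)) = -(1/10)·log₂(1/10) = 0.33219
H(P) = 0.41207 + 0.39711 + 0.33219 + 0.11288 + 0.33219 = 1.58644 bits

log₂(5) = 2.32193 bits

D_KL(P||U) = 2.32193 - 1.58644 = 0.73549 ≈ 0.7355 bits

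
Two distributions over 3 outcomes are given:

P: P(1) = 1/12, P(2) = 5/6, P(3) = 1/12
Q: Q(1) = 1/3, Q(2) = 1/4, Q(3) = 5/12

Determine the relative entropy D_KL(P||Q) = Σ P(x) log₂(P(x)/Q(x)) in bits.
1.0873 bits

D_KL(P||Q) = Σ P(x) log₂(P(x)/Q(x))

Computing term by term:
  P(1)·log₂(P(1)/Q(1)) = (1/12)·log₂((1/12)/(1/3)) = -0.16667
  P(2)·log₂(P(2)/Q(2)) = (5/6)·log₂((5/6)/(1/4)) = 1.44747
  P(3)·log₂(P(3)/Q(3)) = (1/12)·log₂((1/12)/(5/12)) = -0.19349

D_KL(P||Q) = -0.16667 + 1.44747 - 0.19349 = 1.08731 ≈ 1.0873 bits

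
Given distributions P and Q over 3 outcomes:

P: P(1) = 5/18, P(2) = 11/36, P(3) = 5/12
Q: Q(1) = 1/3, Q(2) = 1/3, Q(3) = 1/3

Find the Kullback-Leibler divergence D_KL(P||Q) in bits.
0.0227 bits

D_KL(P||Q) = Σ P(x) log₂(P(x)/Q(x))

Computing term by term:
  P(1)·log₂(P(1)/Q(1)) = (5/18)·log₂((5/18)/(1/3)) = -0.07307
  P(2)·log₂(P(2)/Q(2)) = (11/36)·log₂((11/36)/(1/3)) = -0.03836
  P(3)·log₂(P(3)/Q(3)) = (5/12)·log₂((5/12)/(1/3)) = 0.13414

D_KL(P||Q) = -0.07307 - 0.03836 + 0.13414 = 0.02271 ≈ 0.0227 bits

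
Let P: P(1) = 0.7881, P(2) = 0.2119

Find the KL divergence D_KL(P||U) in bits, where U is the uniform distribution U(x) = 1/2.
0.2549 bits

U(i) = 1/2 for all i

D_KL(P||U) = Σ P(x) log₂(P(x) / (1/2))
           = Σ P(x) log₂(P(x)) + log₂(2)
           = log₂(2) - H(P)

H(P) = -Σ P(x) log₂(P(x)):
  -P(1)·log₂(P(1)) = -(0.7881)·log₂(0.7881) = 0.27075
  -P(2)·log₂(P(2)) = -(0.2119)·log₂(0.2119) = 0.47435
H(P) = 0.27075 + 0.47435 = 0.74510 bits

log₂(2) = 1.00000 bits

D_KL(P||U) = 1.00000 - 0.74510 = 0.25490 ≈ 0.2549 bits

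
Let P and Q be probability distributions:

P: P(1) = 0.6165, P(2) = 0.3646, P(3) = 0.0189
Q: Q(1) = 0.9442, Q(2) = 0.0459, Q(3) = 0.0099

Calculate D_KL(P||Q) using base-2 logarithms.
0.7286 bits

D_KL(P||Q) = Σ P(x) log₂(P(x)/Q(x))

Computing term by term:
  P(1)·log₂(P(1)/Q(1)) = 0.6165·log₂(0.6165/0.9442) = -0.37914
  P(2)·log₂(P(2)/Q(2)) = 0.3646·log₂(0.3646/0.0459) = 1.09006
  P(3)·log₂(P(3)/Q(3)) = 0.0189·log₂(0.0189/0.0099) = 0.01763

D_KL(P||Q) = -0.37914 + 1.09006 + 0.01763 = 0.72855 ≈ 0.7286 bits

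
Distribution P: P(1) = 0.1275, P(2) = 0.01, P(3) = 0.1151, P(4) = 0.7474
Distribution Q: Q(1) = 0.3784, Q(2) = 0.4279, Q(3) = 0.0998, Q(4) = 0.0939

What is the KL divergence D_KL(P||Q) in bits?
2.0061 bits

D_KL(P||Q) = Σ P(x) log₂(P(x)/Q(x))

Computing term by term:
  P(1)·log₂(P(1)/Q(1)) = 0.1275·log₂(0.1275/0.3784) = -0.20010
  P(2)·log₂(P(2)/Q(2)) = 0.01·log₂(0.01/0.4279) = -0.05419
  P(3)·log₂(P(3)/Q(3)) = 0.1151·log₂(0.1151/0.0998) = 0.02368
  P(4)·log₂(P(4)/Q(4)) = 0.7474·log₂(0.7474/0.0939) = 2.23673

D_KL(P||Q) = -0.20010 - 0.05419 + 0.02368 + 2.23673 = 2.00612 ≈ 2.0061 bits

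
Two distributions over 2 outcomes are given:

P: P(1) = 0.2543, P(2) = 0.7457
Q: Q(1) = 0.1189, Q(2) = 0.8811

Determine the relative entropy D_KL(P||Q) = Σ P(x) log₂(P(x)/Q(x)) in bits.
0.0994 bits

D_KL(P||Q) = Σ P(x) log₂(P(x)/Q(x))

Computing term by term:
  P(1)·log₂(P(1)/Q(1)) = 0.2543·log₂(0.2543/0.1189) = 0.27891
  P(2)·log₂(P(2)/Q(2)) = 0.7457·log₂(0.7457/0.8811) = -0.17950

D_KL(P||Q) = 0.27891 - 0.17950 = 0.09941 ≈ 0.0994 bits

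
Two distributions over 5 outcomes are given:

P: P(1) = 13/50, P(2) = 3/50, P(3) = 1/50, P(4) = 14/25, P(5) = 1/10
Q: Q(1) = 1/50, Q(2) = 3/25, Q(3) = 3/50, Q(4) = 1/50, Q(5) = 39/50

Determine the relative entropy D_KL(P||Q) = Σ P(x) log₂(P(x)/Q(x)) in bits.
3.2662 bits

D_KL(P||Q) = Σ P(x) log₂(P(x)/Q(x))

Computing term by term:
  P(1)·log₂(P(1)/Q(1)) = (13/50)·log₂((13/50)/(1/50)) = 0.96211
  P(2)·log₂(P(2)/Q(2)) = (3/50)·log₂((3/50)/(3/25)) = -0.06000
  P(3)·log₂(P(3)/Q(3)) = (1/50)·log₂((1/50)/(3/50)) = -0.03170
  P(4)·log₂(P(4)/Q(4)) = (14/25)·log₂((14/25)/(1/50)) = 2.69212
  P(5)·log₂(P(5)/Q(5)) = (1/10)·log₂((1/10)/(39/50)) = -0.29635

D_KL(P||Q) = 0.96211 - 0.06000 - 0.03170 + 2.69212 - 0.29635 = 3.26618 ≈ 3.2662 bits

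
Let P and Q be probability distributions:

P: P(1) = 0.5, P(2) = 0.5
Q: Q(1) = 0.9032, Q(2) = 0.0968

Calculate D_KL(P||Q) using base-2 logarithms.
0.7579 bits

D_KL(P||Q) = Σ P(x) log₂(P(x)/Q(x))

Computing term by term:
  P(1)·log₂(P(1)/Q(1)) = 0.5·log₂(0.5/0.9032) = -0.42656
  P(2)·log₂(P(2)/Q(2)) = 0.5·log₂(0.5/0.0968) = 1.18442

D_KL(P||Q) = -0.42656 + 1.18442 = 0.75786 ≈ 0.7579 bits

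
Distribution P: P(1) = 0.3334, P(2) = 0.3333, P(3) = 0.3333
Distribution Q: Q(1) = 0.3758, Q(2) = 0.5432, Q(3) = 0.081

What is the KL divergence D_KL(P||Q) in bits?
0.3878 bits

D_KL(P||Q) = Σ P(x) log₂(P(x)/Q(x))

Computing term by term:
  P(1)·log₂(P(1)/Q(1)) = 0.3334·log₂(0.3334/0.3758) = -0.05758
  P(2)·log₂(P(2)/Q(2)) = 0.3333·log₂(0.3333/0.5432) = -0.23486
  P(3)·log₂(P(3)/Q(3)) = 0.3333·log₂(0.3333/0.081) = 0.68021

D_KL(P||Q) = -0.05758 - 0.23486 + 0.68021 = 0.38777 ≈ 0.3878 bits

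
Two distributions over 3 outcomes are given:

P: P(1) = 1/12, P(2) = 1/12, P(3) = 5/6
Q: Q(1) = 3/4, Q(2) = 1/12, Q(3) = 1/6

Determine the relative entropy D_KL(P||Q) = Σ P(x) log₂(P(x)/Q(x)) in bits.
1.6708 bits

D_KL(P||Q) = Σ P(x) log₂(P(x)/Q(x))

Computing term by term:
  P(1)·log₂(P(1)/Q(1)) = (1/12)·log₂((1/12)/(3/4)) = -0.26416
  P(2)·log₂(P(2)/Q(2)) = (1/12)·log₂((1/12)/(1/12)) = 0.00000
  P(3)·log₂(P(3)/Q(3)) = (5/6)·log₂((5/6)/(1/6)) = 1.93494

D_KL(P||Q) = -0.26416 + 0.00000 + 1.93494 = 1.67078 ≈ 1.6708 bits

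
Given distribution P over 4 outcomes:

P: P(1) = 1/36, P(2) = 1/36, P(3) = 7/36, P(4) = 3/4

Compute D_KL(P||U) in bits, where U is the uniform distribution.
0.9421 bits

U(i) = 1/4 for all i

D_KL(P||U) = Σ P(x) log₂(P(x) / (1/4))
           = Σ P(x) log₂(P(x)) + log₂(4)
           = log₂(4) - H(P)

H(P) = -Σ P(x) log₂(P(x)):
  -P(1)·log₂(P(1)) = -(1/36)·log₂(1/36) = 0.14361
  -P(2)·log₂(P(2)) = -(1/36)·log₂(1/36) = 0.14361
  -P(3)·log₂(P(3)) = -(7/36)·log₂(7/36) = 0.45939
  -P(4)·log₂(P(4)) = -(3/4)·log₂(3/4) = 0.31128
H(P) = 0.14361 + 0.14361 + 0.45939 + 0.31128 = 1.05789 bits

log₂(4) = 2.00000 bits

D_KL(P||U) = 2.00000 - 1.05789 = 0.94211 ≈ 0.9421 bits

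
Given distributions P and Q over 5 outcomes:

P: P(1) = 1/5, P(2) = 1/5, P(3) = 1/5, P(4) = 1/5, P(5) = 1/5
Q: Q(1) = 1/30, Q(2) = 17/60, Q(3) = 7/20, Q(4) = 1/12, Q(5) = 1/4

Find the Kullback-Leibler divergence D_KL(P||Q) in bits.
0.4432 bits

D_KL(P||Q) = Σ P(x) log₂(P(x)/Q(x))

Computing term by term:
  P(1)·log₂(P(1)/Q(1)) = (1/5)·log₂((1/5)/(1/30)) = 0.51699
  P(2)·log₂(P(2)/Q(2)) = (1/5)·log₂((1/5)/(17/60)) = -0.10050
  P(3)·log₂(P(3)/Q(3)) = (1/5)·log₂((1/5)/(7/20)) = -0.16147
  P(4)·log₂(P(4)/Q(4)) = (1/5)·log₂((1/5)/(1/12)) = 0.25261
  P(5)·log₂(P(5)/Q(5)) = (1/5)·log₂((1/5)/(1/4)) = -0.06439

D_KL(P||Q) = 0.51699 - 0.10050 - 0.16147 + 0.25261 - 0.06439 = 0.44324 ≈ 0.4432 bits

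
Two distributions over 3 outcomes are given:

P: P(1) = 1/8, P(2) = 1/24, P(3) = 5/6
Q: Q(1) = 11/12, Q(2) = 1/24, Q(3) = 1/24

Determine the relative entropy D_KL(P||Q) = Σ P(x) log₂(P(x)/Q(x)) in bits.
3.2423 bits

D_KL(P||Q) = Σ P(x) log₂(P(x)/Q(x))

Computing term by term:
  P(1)·log₂(P(1)/Q(1)) = (1/8)·log₂((1/8)/(11/12)) = -0.35931
  P(2)·log₂(P(2)/Q(2)) = (1/24)·log₂((1/24)/(1/24)) = 0.00000
  P(3)·log₂(P(3)/Q(3)) = (5/6)·log₂((5/6)/(1/24)) = 3.60161

D_KL(P||Q) = -0.35931 + 0.00000 + 3.60161 = 3.24230 ≈ 3.2423 bits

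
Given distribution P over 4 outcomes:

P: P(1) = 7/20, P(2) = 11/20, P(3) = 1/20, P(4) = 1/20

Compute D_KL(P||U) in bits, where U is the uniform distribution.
0.5633 bits

U(i) = 1/4 for all i

D_KL(P||U) = Σ P(x) log₂(P(x) / (1/4))
           = Σ P(x) log₂(P(x)) + log₂(4)
           = log₂(4) - H(P)

H(P) = -Σ P(x) log₂(P(x)):
  -P(1)·log₂(P(1)) = -(7/20)·log₂(7/20) = 0.53010
  -P(2)·log₂(P(2)) = -(11/20)·log₂(11/20) = 0.47437
  -P(3)·log₂(P(3)) = -(1/20)·log₂(1/20) = 0.21610
  -P(4)·log₂(P(4)) = -(1/20)·log₂(1/20) = 0.21610
H(P) = 0.53010 + 0.47437 + 0.21610 + 0.21610 = 1.43667 bits

log₂(4) = 2.00000 bits

D_KL(P||U) = 2.00000 - 1.43667 = 0.56333 ≈ 0.5633 bits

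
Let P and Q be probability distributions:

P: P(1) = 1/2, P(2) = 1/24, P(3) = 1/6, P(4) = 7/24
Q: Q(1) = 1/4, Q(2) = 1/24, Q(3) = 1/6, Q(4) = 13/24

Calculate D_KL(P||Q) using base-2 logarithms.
0.2395 bits

D_KL(P||Q) = Σ P(x) log₂(P(x)/Q(x))

Computing term by term:
  P(1)·log₂(P(1)/Q(1)) = (1/2)·log₂((1/2)/(1/4)) = 0.50000
  P(2)·log₂(P(2)/Q(2)) = (1/24)·log₂((1/24)/(1/24)) = 0.00000
  P(3)·log₂(P(3)/Q(3)) = (1/6)·log₂((1/6)/(1/6)) = 0.00000
  P(4)·log₂(P(4)/Q(4)) = (7/24)·log₂((7/24)/(13/24)) = -0.26048

D_KL(P||Q) = 0.50000 + 0.00000 + 0.00000 - 0.26048 = 0.23952 ≈ 0.2395 bits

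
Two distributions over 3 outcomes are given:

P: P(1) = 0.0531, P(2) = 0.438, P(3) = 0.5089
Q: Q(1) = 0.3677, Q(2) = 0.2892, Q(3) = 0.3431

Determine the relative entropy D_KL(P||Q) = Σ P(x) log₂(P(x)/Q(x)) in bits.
0.4035 bits

D_KL(P||Q) = Σ P(x) log₂(P(x)/Q(x))

Computing term by term:
  P(1)·log₂(P(1)/Q(1)) = 0.0531·log₂(0.0531/0.3677) = -0.14824
  P(2)·log₂(P(2)/Q(2)) = 0.438·log₂(0.438/0.2892) = 0.26230
  P(3)·log₂(P(3)/Q(3)) = 0.5089·log₂(0.5089/0.3431) = 0.28944

D_KL(P||Q) = -0.14824 + 0.26230 + 0.28944 = 0.40350 ≈ 0.4035 bits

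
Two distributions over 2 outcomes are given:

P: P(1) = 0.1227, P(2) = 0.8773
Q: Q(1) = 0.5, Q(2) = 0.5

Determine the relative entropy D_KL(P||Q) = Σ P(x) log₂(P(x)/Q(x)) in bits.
0.4629 bits

D_KL(P||Q) = Σ P(x) log₂(P(x)/Q(x))

Computing term by term:
  P(1)·log₂(P(1)/Q(1)) = 0.1227·log₂(0.1227/0.5) = -0.24869
  P(2)·log₂(P(2)/Q(2)) = 0.8773·log₂(0.8773/0.5) = 0.71162

D_KL(P||Q) = -0.24869 + 0.71162 = 0.46293 ≈ 0.4629 bits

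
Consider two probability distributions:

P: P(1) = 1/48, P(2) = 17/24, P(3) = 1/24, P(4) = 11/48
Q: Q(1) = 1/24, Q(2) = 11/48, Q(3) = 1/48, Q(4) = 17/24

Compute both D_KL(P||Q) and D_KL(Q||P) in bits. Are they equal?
D_KL(P||Q) = 0.8009 bits, D_KL(Q||P) = 0.8009 bits. Yes, in this case they are equal (although KL divergence is not symmetric in general).

D_KL(P||Q) = Σ P(x) log₂(P(x)/Q(x))

Computing term by term:
  P(1)·log₂(P(1)/Q(1)) = (1/48)·log₂((1/48)/(1/24)) = -0.02083
  P(2)·log₂(P(2)/Q(2)) = (17/24)·log₂((17/24)/(11/48)) = 1.15319
  P(3)·log₂(P(3)/Q(3)) = (1/24)·log₂((1/24)/(1/48)) = 0.04167
  P(4)·log₂(P(4)/Q(4)) = (11/48)·log₂((11/48)/(17/24)) = -0.37309

D_KL(P||Q) = -0.02083 + 1.15319 + 0.04167 - 0.37309 = 0.80094 ≈ 0.8009 bits

D_KL(Q||P) = Σ Q(x) log₂(Q(x)/P(x))

Computing term by term:
  Q(1)·log₂(Q(1)/P(1)) = (1/24)·log₂((1/24)/(1/48)) = 0.04167
  Q(2)·log₂(Q(2)/P(2)) = (11/48)·log₂((11/48)/(17/24)) = -0.37309
  Q(3)·log₂(Q(3)/P(3)) = (1/48)·log₂((1/48)/(1/24)) = -0.02083
  Q(4)·log₂(Q(4)/P(4)) = (17/24)·log₂((17/24)/(11/48)) = 1.15319

D_KL(Q||P) = 0.04167 - 0.37309 - 0.02083 + 1.15319 = 0.80094 ≈ 0.8009 bits

These ARE equal here. Q is P with outcomes relabeled (Q(1) = P(3), Q(2) = P(4), Q(3) = P(1), Q(4) = P(2)) by a relabeling that is its own inverse, so the two sums contain exactly the same terms in a different order. This is a special case — KL divergence is not symmetric in general: D_KL(P||Q) ≠ D_KL(Q||P) for most P, Q.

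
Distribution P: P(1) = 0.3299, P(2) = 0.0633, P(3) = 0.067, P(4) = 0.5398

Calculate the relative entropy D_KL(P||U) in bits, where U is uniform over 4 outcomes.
0.4787 bits

U(i) = 1/4 for all i

D_KL(P||U) = Σ P(x) log₂(P(x) / (1/4))
           = Σ P(x) log₂(P(x)) + log₂(4)
           = log₂(4) - H(P)

H(P) = -Σ P(x) log₂(P(x)):
  -P(1)·log₂(P(1)) = -(0.3299)·log₂(0.3299) = 0.52781
  -P(2)·log₂(P(2)) = -(0.0633)·log₂(0.0633) = 0.25204
  -P(3)·log₂(P(3)) = -(0.067)·log₂(0.067) = 0.26128
  -P(4)·log₂(P(4)) = -(0.5398)·log₂(0.5398) = 0.48015
H(P) = 0.52781 + 0.25204 + 0.26128 + 0.48015 = 1.52128 bits

log₂(4) = 2.00000 bits

D_KL(P||U) = 2.00000 - 1.52128 = 0.47872 ≈ 0.4787 bits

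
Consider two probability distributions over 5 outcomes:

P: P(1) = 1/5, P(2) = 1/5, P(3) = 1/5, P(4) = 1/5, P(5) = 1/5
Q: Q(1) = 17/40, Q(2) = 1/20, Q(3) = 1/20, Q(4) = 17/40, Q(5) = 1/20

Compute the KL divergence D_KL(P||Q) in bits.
0.7650 bits

D_KL(P||Q) = Σ P(x) log₂(P(x)/Q(x))

Computing term by term:
  P(1)·log₂(P(1)/Q(1)) = (1/5)·log₂((1/5)/(17/40)) = -0.21749
  P(2)·log₂(P(2)/Q(2)) = (1/5)·log₂((1/5)/(1/20)) = 0.40000
  P(3)·log₂(P(3)/Q(3)) = (1/5)·log₂((1/5)/(1/20)) = 0.40000
  P(4)·log₂(P(4)/Q(4)) = (1/5)·log₂((1/5)/(17/40)) = -0.21749
  P(5)·log₂(P(5)/Q(5)) = (1/5)·log₂((1/5)/(1/20)) = 0.40000

D_KL(P||Q) = -0.21749 + 0.40000 + 0.40000 - 0.21749 + 0.40000 = 0.76502 ≈ 0.7650 bits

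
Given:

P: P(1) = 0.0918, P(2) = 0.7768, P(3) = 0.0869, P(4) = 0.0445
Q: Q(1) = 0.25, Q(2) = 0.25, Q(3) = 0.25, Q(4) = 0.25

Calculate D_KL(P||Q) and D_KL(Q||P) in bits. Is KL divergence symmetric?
D_KL(P||Q) = 0.8946 bits, D_KL(Q||P) = 0.9561 bits. No, KL divergence is not symmetric.

D_KL(P||Q) = Σ P(x) log₂(P(x)/Q(x))

Computing term by term:
  P(1)·log₂(P(1)/Q(1)) = 0.0918·log₂(0.0918/0.25) = -0.13268
  P(2)·log₂(P(2)/Q(2)) = 0.7768·log₂(0.7768/0.25) = 1.27055
  P(3)·log₂(P(3)/Q(3)) = 0.0869·log₂(0.0869/0.25) = -0.13248
  P(4)·log₂(P(4)/Q(4)) = 0.0445·log₂(0.0445/0.25) = -0.11081

D_KL(P||Q) = -0.13268 + 1.27055 - 0.13248 - 0.11081 = 0.89458 ≈ 0.8946 bits

D_KL(Q||P) = Σ Q(x) log₂(Q(x)/P(x))

Computing term by term:
  Q(1)·log₂(Q(1)/P(1)) = 0.25·log₂(0.25/0.0918) = 0.36134
  Q(2)·log₂(Q(2)/P(2)) = 0.25·log₂(0.25/0.7768) = -0.40890
  Q(3)·log₂(Q(3)/P(3)) = 0.25·log₂(0.25/0.0869) = 0.38113
  Q(4)·log₂(Q(4)/P(4)) = 0.25·log₂(0.25/0.0445) = 0.62251

D_KL(Q||P) = 0.36134 - 0.40890 + 0.38113 + 0.62251 = 0.95608 ≈ 0.9561 bits

These are NOT equal (difference: 0.0615 bits). KL divergence is asymmetric: D_KL(P||Q) ≠ D_KL(Q||P) in general.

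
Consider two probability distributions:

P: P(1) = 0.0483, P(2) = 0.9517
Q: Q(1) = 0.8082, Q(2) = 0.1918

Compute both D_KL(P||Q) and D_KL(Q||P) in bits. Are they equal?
D_KL(P||Q) = 2.0030 bits, D_KL(Q||P) = 2.8418 bits. No, they are not equal.

D_KL(P||Q) = Σ P(x) log₂(P(x)/Q(x))

Computing term by term:
  P(1)·log₂(P(1)/Q(1)) = 0.0483·log₂(0.0483/0.8082) = -0.19632
  P(2)·log₂(P(2)/Q(2)) = 0.9517·log₂(0.9517/0.1918) = 2.19929

D_KL(P||Q) = -0.19632 + 2.19929 = 2.00297 ≈ 2.0030 bits

D_KL(Q||P) = Σ Q(x) log₂(Q(x)/P(x))

Computing term by term:
  Q(1)·log₂(Q(1)/P(1)) = 0.8082·log₂(0.8082/0.0483) = 3.28502
  Q(2)·log₂(Q(2)/P(2)) = 0.1918·log₂(0.1918/0.9517) = -0.44323

D_KL(Q||P) = 3.28502 - 0.44323 = 2.84179 ≈ 2.8418 bits

These are NOT equal (difference: 0.8388 bits). KL divergence is asymmetric: D_KL(P||Q) ≠ D_KL(Q||P) in general.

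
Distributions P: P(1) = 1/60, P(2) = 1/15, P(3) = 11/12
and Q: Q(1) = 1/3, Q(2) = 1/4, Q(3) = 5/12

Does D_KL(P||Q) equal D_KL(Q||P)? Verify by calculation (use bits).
D_KL(P||Q) = 0.8436 bits, D_KL(Q||P) = 1.4434 bits. No — D_KL(P||Q) ≠ D_KL(Q||P) for this pair.

D_KL(P||Q) = Σ P(x) log₂(P(x)/Q(x))

Computing term by term:
  P(1)·log₂(P(1)/Q(1)) = (1/60)·log₂((1/60)/(1/3)) = -0.07203
  P(2)·log₂(P(2)/Q(2)) = (1/15)·log₂((1/15)/(1/4)) = -0.12713
  P(3)·log₂(P(3)/Q(3)) = (11/12)·log₂((11/12)/(5/12)) = 1.04271

D_KL(P||Q) = -0.07203 - 0.12713 + 1.04271 = 0.84355 ≈ 0.8436 bits

D_KL(Q||P) = Σ Q(x) log₂(Q(x)/P(x))

Computing term by term:
  Q(1)·log₂(Q(1)/P(1)) = (1/3)·log₂((1/3)/(1/60)) = 1.44064
  Q(2)·log₂(Q(2)/P(2)) = (1/4)·log₂((1/4)/(1/15)) = 0.47672
  Q(3)·log₂(Q(3)/P(3)) = (5/12)·log₂((5/12)/(11/12)) = -0.47396

D_KL(Q||P) = 1.44064 + 0.47672 - 0.47396 = 1.44340 ≈ 1.4434 bits

These are NOT equal (difference: 0.5998 bits). KL divergence is asymmetric: D_KL(P||Q) ≠ D_KL(Q||P) in general.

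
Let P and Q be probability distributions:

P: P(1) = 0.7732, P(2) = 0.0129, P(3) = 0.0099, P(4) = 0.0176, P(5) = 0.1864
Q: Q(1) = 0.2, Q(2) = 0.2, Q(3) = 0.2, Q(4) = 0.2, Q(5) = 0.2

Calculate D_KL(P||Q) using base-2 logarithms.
1.3338 bits

D_KL(P||Q) = Σ P(x) log₂(P(x)/Q(x))

Computing term by term:
  P(1)·log₂(P(1)/Q(1)) = 0.7732·log₂(0.7732/0.2) = 1.50839
  P(2)·log₂(P(2)/Q(2)) = 0.0129·log₂(0.0129/0.2) = -0.05101
  P(3)·log₂(P(3)/Q(3)) = 0.0099·log₂(0.0099/0.2) = -0.04293
  P(4)·log₂(P(4)/Q(4)) = 0.0176·log₂(0.0176/0.2) = -0.06171
  P(5)·log₂(P(5)/Q(5)) = 0.1864·log₂(0.1864/0.2) = -0.01894

D_KL(P||Q) = 1.50839 - 0.05101 - 0.04293 - 0.06171 - 0.01894 = 1.33380 ≈ 1.3338 bits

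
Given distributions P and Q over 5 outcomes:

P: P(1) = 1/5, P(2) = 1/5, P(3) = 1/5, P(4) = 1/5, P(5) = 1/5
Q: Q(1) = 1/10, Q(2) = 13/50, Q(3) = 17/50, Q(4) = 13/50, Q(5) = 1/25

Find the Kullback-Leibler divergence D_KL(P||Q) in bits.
0.3599 bits

D_KL(P||Q) = Σ P(x) log₂(P(x)/Q(x))

Computing term by term:
  P(1)·log₂(P(1)/Q(1)) = (1/5)·log₂((1/5)/(1/10)) = 0.20000
  P(2)·log₂(P(2)/Q(2)) = (1/5)·log₂((1/5)/(13/50)) = -0.07570
  P(3)·log₂(P(3)/Q(3)) = (1/5)·log₂((1/5)/(17/50)) = -0.15311
  P(4)·log₂(P(4)/Q(4)) = (1/5)·log₂((1/5)/(13/50)) = -0.07570
  P(5)·log₂(P(5)/Q(5)) = (1/5)·log₂((1/5)/(1/25)) = 0.46439

D_KL(P||Q) = 0.20000 - 0.07570 - 0.15311 - 0.07570 + 0.46439 = 0.35988 ≈ 0.3599 bits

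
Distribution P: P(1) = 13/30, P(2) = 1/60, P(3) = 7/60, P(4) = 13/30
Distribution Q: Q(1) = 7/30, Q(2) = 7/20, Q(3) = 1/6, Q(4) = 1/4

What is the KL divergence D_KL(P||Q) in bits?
0.5976 bits

D_KL(P||Q) = Σ P(x) log₂(P(x)/Q(x))

Computing term by term:
  P(1)·log₂(P(1)/Q(1)) = (13/30)·log₂((13/30)/(7/30)) = 0.38700
  P(2)·log₂(P(2)/Q(2)) = (1/60)·log₂((1/60)/(7/20)) = -0.07321
  P(3)·log₂(P(3)/Q(3)) = (7/60)·log₂((7/60)/(1/6)) = -0.06003
  P(4)·log₂(P(4)/Q(4)) = (13/30)·log₂((13/30)/(1/4)) = 0.34387

D_KL(P||Q) = 0.38700 - 0.07321 - 0.06003 + 0.34387 = 0.59763 ≈ 0.5976 bits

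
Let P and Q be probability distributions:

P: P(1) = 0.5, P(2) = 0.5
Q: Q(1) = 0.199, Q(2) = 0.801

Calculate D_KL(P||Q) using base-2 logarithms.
0.3246 bits

D_KL(P||Q) = Σ P(x) log₂(P(x)/Q(x))

Computing term by term:
  P(1)·log₂(P(1)/Q(1)) = 0.5·log₂(0.5/0.199) = 0.66458
  P(2)·log₂(P(2)/Q(2)) = 0.5·log₂(0.5/0.801) = -0.33994

D_KL(P||Q) = 0.66458 - 0.33994 = 0.32464 ≈ 0.3246 bits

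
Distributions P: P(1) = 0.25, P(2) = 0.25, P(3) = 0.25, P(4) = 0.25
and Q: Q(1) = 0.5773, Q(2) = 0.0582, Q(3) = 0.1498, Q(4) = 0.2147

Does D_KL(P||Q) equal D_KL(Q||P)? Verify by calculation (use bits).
D_KL(P||Q) = 0.4635 bits, D_KL(Q||P) = 0.4168 bits. No — D_KL(P||Q) ≠ D_KL(Q||P) for this pair.

D_KL(P||Q) = Σ P(x) log₂(P(x)/Q(x))

Computing term by term:
  P(1)·log₂(P(1)/Q(1)) = 0.25·log₂(0.25/0.5773) = -0.30185
  P(2)·log₂(P(2)/Q(2)) = 0.25·log₂(0.25/0.0582) = 0.52571
  P(3)·log₂(P(3)/Q(3)) = 0.25·log₂(0.25/0.1498) = 0.18472
  P(4)·log₂(P(4)/Q(4)) = 0.25·log₂(0.25/0.2147) = 0.05490

D_KL(P||Q) = -0.30185 + 0.52571 + 0.18472 + 0.05490 = 0.46348 ≈ 0.4635 bits

D_KL(Q||P) = Σ Q(x) log₂(Q(x)/P(x))

Computing term by term:
  Q(1)·log₂(Q(1)/P(1)) = 0.5773·log₂(0.5773/0.25) = 0.69703
  Q(2)·log₂(Q(2)/P(2)) = 0.0582·log₂(0.0582/0.25) = -0.12239
  Q(3)·log₂(Q(3)/P(3)) = 0.1498·log₂(0.1498/0.25) = -0.11069
  Q(4)·log₂(Q(4)/P(4)) = 0.2147·log₂(0.2147/0.25) = -0.04715

D_KL(Q||P) = 0.69703 - 0.12239 - 0.11069 - 0.04715 = 0.41680 ≈ 0.4168 bits

These are NOT equal (difference: 0.0467 bits). KL divergence is asymmetric: D_KL(P||Q) ≠ D_KL(Q||P) in general.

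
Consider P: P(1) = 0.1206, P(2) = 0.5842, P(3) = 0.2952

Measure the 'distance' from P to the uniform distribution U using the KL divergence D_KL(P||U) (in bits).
0.2443 bits

U(i) = 1/3 for all i

D_KL(P||U) = Σ P(x) log₂(P(x) / (1/3))
           = Σ P(x) log₂(P(x)) + log₂(3)
           = log₂(3) - H(P)

H(P) = -Σ P(x) log₂(P(x)):
  -P(1)·log₂(P(1)) = -(0.1206)·log₂(0.1206) = 0.36803
  -P(2)·log₂(P(2)) = -(0.5842)·log₂(0.5842) = 0.45303
  -P(3)·log₂(P(3)) = -(0.2952)·log₂(0.2952) = 0.51962
H(P) = 0.36803 + 0.45303 + 0.51962 = 1.34068 bits

log₂(3) = 1.58496 bits

D_KL(P||U) = 1.58496 - 1.34068 = 0.24428 ≈ 0.2443 bits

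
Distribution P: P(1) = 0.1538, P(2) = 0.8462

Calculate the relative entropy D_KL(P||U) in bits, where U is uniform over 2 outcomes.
0.3807 bits

U(i) = 1/2 for all i

D_KL(P||U) = Σ P(x) log₂(P(x) / (1/2))
           = Σ P(x) log₂(P(x)) + log₂(2)
           = log₂(2) - H(P)

H(P) = -Σ P(x) log₂(P(x)):
  -P(1)·log₂(P(1)) = -(0.1538)·log₂(0.1538) = 0.41539
  -P(2)·log₂(P(2)) = -(0.8462)·log₂(0.8462) = 0.20387
H(P) = 0.41539 + 0.20387 = 0.61926 bits

log₂(2) = 1.00000 bits

D_KL(P||U) = 1.00000 - 0.61926 = 0.38074 ≈ 0.3807 bits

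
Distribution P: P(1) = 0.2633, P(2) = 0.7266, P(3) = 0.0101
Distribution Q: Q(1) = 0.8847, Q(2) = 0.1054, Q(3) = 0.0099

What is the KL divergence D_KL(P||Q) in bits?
1.5637 bits

D_KL(P||Q) = Σ P(x) log₂(P(x)/Q(x))

Computing term by term:
  P(1)·log₂(P(1)/Q(1)) = 0.2633·log₂(0.2633/0.8847) = -0.46037
  P(2)·log₂(P(2)/Q(2)) = 0.7266·log₂(0.7266/0.1054) = 2.02379
  P(3)·log₂(P(3)/Q(3)) = 0.0101·log₂(0.0101/0.0099) = 0.00029

D_KL(P||Q) = -0.46037 + 2.02379 + 0.00029 = 1.56371 ≈ 1.5637 bits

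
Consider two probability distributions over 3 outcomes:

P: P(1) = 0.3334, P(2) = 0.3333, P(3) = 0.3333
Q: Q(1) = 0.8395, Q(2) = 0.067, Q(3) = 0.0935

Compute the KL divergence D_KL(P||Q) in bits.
0.9385 bits

D_KL(P||Q) = Σ P(x) log₂(P(x)/Q(x))

Computing term by term:
  P(1)·log₂(P(1)/Q(1)) = 0.3334·log₂(0.3334/0.8395) = -0.44418
  P(2)·log₂(P(2)/Q(2)) = 0.3333·log₂(0.3333/0.067) = 0.77145
  P(3)·log₂(P(3)/Q(3)) = 0.3333·log₂(0.3333/0.0935) = 0.61120

D_KL(P||Q) = -0.44418 + 0.77145 + 0.61120 = 0.93847 ≈ 0.9385 bits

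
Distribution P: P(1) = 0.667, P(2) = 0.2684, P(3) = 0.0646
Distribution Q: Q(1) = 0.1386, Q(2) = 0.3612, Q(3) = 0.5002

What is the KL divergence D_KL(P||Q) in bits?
1.2062 bits

D_KL(P||Q) = Σ P(x) log₂(P(x)/Q(x))

Computing term by term:
  P(1)·log₂(P(1)/Q(1)) = 0.667·log₂(0.667/0.1386) = 1.51193
  P(2)·log₂(P(2)/Q(2)) = 0.2684·log₂(0.2684/0.3612) = -0.11499
  P(3)·log₂(P(3)/Q(3)) = 0.0646·log₂(0.0646/0.5002) = -0.19076

D_KL(P||Q) = 1.51193 - 0.11499 - 0.19076 = 1.20618 ≈ 1.2062 bits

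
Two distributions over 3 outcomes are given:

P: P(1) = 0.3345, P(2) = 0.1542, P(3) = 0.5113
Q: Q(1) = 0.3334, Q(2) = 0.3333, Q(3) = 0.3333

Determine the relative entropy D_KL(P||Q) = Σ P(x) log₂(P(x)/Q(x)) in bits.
0.1458 bits

D_KL(P||Q) = Σ P(x) log₂(P(x)/Q(x))

Computing term by term:
  P(1)·log₂(P(1)/Q(1)) = 0.3345·log₂(0.3345/0.3334) = 0.00159
  P(2)·log₂(P(2)/Q(2)) = 0.1542·log₂(0.1542/0.3333) = -0.17147
  P(3)·log₂(P(3)/Q(3)) = 0.5113·log₂(0.5113/0.3333) = 0.31565

D_KL(P||Q) = 0.00159 - 0.17147 + 0.31565 = 0.14577 ≈ 0.1458 bits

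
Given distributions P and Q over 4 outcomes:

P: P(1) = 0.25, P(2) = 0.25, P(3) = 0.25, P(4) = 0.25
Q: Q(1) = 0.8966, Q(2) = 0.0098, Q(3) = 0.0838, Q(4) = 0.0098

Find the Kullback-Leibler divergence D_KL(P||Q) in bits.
2.2701 bits

D_KL(P||Q) = Σ P(x) log₂(P(x)/Q(x))

Computing term by term:
  P(1)·log₂(P(1)/Q(1)) = 0.25·log₂(0.25/0.8966) = -0.46063
  P(2)·log₂(P(2)/Q(2)) = 0.25·log₂(0.25/0.0098) = 1.16825
  P(3)·log₂(P(3)/Q(3)) = 0.25·log₂(0.25/0.0838) = 0.39423
  P(4)·log₂(P(4)/Q(4)) = 0.25·log₂(0.25/0.0098) = 1.16825

D_KL(P||Q) = -0.46063 + 1.16825 + 0.39423 + 1.16825 = 2.27010 ≈ 2.2701 bits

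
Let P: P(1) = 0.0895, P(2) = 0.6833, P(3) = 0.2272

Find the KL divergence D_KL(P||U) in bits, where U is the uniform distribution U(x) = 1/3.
0.4122 bits

U(i) = 1/3 for all i

D_KL(P||U) = Σ P(x) log₂(P(x) / (1/3))
           = Σ P(x) log₂(P(x)) + log₂(3)
           = log₂(3) - H(P)

H(P) = -Σ P(x) log₂(P(x)):
  -P(1)·log₂(P(1)) = -(0.0895)·log₂(0.0895) = 0.31164
  -P(2)·log₂(P(2)) = -(0.6833)·log₂(0.6833) = 0.37541
  -P(3)·log₂(P(3)) = -(0.2272)·log₂(0.2272) = 0.48575
H(P) = 0.31164 + 0.37541 + 0.48575 = 1.17280 bits

log₂(3) = 1.58496 bits

D_KL(P||U) = 1.58496 - 1.17280 = 0.41216 ≈ 0.4122 bits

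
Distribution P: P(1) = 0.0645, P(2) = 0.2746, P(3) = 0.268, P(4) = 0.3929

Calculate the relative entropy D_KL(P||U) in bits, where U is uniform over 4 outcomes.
0.1943 bits

U(i) = 1/4 for all i

D_KL(P||U) = Σ P(x) log₂(P(x) / (1/4))
           = Σ P(x) log₂(P(x)) + log₂(4)
           = log₂(4) - H(P)

H(P) = -Σ P(x) log₂(P(x)):
  -P(1)·log₂(P(1)) = -(0.0645)·log₂(0.0645) = 0.25507
  -P(2)·log₂(P(2)) = -(0.2746)·log₂(0.2746) = 0.51202
  -P(3)·log₂(P(3)) = -(0.268)·log₂(0.268) = 0.50912
  -P(4)·log₂(P(4)) = -(0.3929)·log₂(0.3929) = 0.52954
H(P) = 0.25507 + 0.51202 + 0.50912 + 0.52954 = 1.80575 bits

log₂(4) = 2.00000 bits

D_KL(P||U) = 2.00000 - 1.80575 = 0.19425 ≈ 0.1943 bits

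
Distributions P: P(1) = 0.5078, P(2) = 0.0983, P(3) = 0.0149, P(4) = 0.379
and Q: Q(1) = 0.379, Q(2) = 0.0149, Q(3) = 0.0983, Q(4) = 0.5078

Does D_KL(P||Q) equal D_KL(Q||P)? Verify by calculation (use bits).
D_KL(P||Q) = 0.2814 bits, D_KL(Q||P) = 0.2814 bits. Yes — for this pair D_KL(P||Q) = D_KL(Q||P).

D_KL(P||Q) = Σ P(x) log₂(P(x)/Q(x))

Computing term by term:
  P(1)·log₂(P(1)/Q(1)) = 0.5078·log₂(0.5078/0.379) = 0.21432
  P(2)·log₂(P(2)/Q(2)) = 0.0983·log₂(0.0983/0.0149) = 0.26756
  P(3)·log₂(P(3)/Q(3)) = 0.0149·log₂(0.0149/0.0983) = -0.04056
  P(4)·log₂(P(4)/Q(4)) = 0.379·log₂(0.379/0.5078) = -0.15996

D_KL(P||Q) = 0.21432 + 0.26756 - 0.04056 - 0.15996 = 0.28136 ≈ 0.2814 bits

D_KL(Q||P) = Σ Q(x) log₂(Q(x)/P(x))

Computing term by term:
  Q(1)·log₂(Q(1)/P(1)) = 0.379·log₂(0.379/0.5078) = -0.15996
  Q(2)·log₂(Q(2)/P(2)) = 0.0149·log₂(0.0149/0.0983) = -0.04056
  Q(3)·log₂(Q(3)/P(3)) = 0.0983·log₂(0.0983/0.0149) = 0.26756
  Q(4)·log₂(Q(4)/P(4)) = 0.5078·log₂(0.5078/0.379) = 0.21432

D_KL(Q||P) = -0.15996 - 0.04056 + 0.26756 + 0.21432 = 0.28136 ≈ 0.2814 bits

These ARE equal here. Q is P with outcomes relabeled (Q(1) = P(4), Q(2) = P(3), Q(3) = P(2), Q(4) = P(1)) by a relabeling that is its own inverse, so the two sums contain exactly the same terms in a different order. This is a special case — KL divergence is not symmetric in general: D_KL(P||Q) ≠ D_KL(Q||P) for most P, Q.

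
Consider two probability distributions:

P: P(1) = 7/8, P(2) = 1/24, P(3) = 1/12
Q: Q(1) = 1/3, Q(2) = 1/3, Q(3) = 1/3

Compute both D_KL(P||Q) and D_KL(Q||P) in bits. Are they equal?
D_KL(P||Q) = 0.9266 bits, D_KL(Q||P) = 1.2026 bits. No, they are not equal.

D_KL(P||Q) = Σ P(x) log₂(P(x)/Q(x))

Computing term by term:
  P(1)·log₂(P(1)/Q(1)) = (7/8)·log₂((7/8)/(1/3)) = 1.21828
  P(2)·log₂(P(2)/Q(2)) = (1/24)·log₂((1/24)/(1/3)) = -0.12500
  P(3)·log₂(P(3)/Q(3)) = (1/12)·log₂((1/12)/(1/3)) = -0.16667

D_KL(P||Q) = 1.21828 - 0.12500 - 0.16667 = 0.92661 ≈ 0.9266 bits

D_KL(Q||P) = Σ Q(x) log₂(Q(x)/P(x))

Computing term by term:
  Q(1)·log₂(Q(1)/P(1)) = (1/3)·log₂((1/3)/(7/8)) = -0.46411
  Q(2)·log₂(Q(2)/P(2)) = (1/3)·log₂((1/3)/(1/24)) = 1.00000
  Q(3)·log₂(Q(3)/P(3)) = (1/3)·log₂((1/3)/(1/12)) = 0.66667

D_KL(Q||P) = -0.46411 + 1.00000 + 0.66667 = 1.20256 ≈ 1.2026 bits

These are NOT equal (difference: 0.2760 bits). KL divergence is asymmetric: D_KL(P||Q) ≠ D_KL(Q||P) in general.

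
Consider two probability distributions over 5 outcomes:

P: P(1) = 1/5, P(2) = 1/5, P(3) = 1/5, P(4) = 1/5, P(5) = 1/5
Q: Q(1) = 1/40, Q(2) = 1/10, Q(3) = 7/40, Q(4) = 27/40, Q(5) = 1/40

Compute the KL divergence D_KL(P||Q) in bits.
1.0876 bits

D_KL(P||Q) = Σ P(x) log₂(P(x)/Q(x))

Computing term by term:
  P(1)·log₂(P(1)/Q(1)) = (1/5)·log₂((1/5)/(1/40)) = 0.60000
  P(2)·log₂(P(2)/Q(2)) = (1/5)·log₂((1/5)/(1/10)) = 0.20000
  P(3)·log₂(P(3)/Q(3)) = (1/5)·log₂((1/5)/(7/40)) = 0.03853
  P(4)·log₂(P(4)/Q(4)) = (1/5)·log₂((1/5)/(27/40)) = -0.35098
  P(5)·log₂(P(5)/Q(5)) = (1/5)·log₂((1/5)/(1/40)) = 0.60000

D_KL(P||Q) = 0.60000 + 0.20000 + 0.03853 - 0.35098 + 0.60000 = 1.08755 ≈ 1.0876 bits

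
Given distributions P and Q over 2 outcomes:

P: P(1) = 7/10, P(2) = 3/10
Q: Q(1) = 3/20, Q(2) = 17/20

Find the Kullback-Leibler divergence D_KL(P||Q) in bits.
1.1049 bits

D_KL(P||Q) = Σ P(x) log₂(P(x)/Q(x))

Computing term by term:
  P(1)·log₂(P(1)/Q(1)) = (7/10)·log₂((7/10)/(3/20)) = 1.55567
  P(2)·log₂(P(2)/Q(2)) = (3/10)·log₂((3/10)/(17/20)) = -0.45075

D_KL(P||Q) = 1.55567 - 0.45075 = 1.10492 ≈ 1.1049 bits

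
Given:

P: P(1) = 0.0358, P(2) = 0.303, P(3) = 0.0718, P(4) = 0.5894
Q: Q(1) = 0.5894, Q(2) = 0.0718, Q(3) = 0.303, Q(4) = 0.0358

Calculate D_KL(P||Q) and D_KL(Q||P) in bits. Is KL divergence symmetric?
D_KL(P||Q) = 2.7175 bits, D_KL(Q||P) = 2.7175 bits. The two values coincide for this particular pair, but no — KL divergence is not symmetric in general.

D_KL(P||Q) = Σ P(x) log₂(P(x)/Q(x))

Computing term by term:
  P(1)·log₂(P(1)/Q(1)) = 0.0358·log₂(0.0358/0.5894) = -0.14468
  P(2)·log₂(P(2)/Q(2)) = 0.303·log₂(0.303/0.0718) = 0.62941
  P(3)·log₂(P(3)/Q(3)) = 0.0718·log₂(0.0718/0.303) = -0.14915
  P(4)·log₂(P(4)/Q(4)) = 0.5894·log₂(0.5894/0.0358) = 2.38189

D_KL(P||Q) = -0.14468 + 0.62941 - 0.14915 + 2.38189 = 2.71747 ≈ 2.7175 bits

D_KL(Q||P) = Σ Q(x) log₂(Q(x)/P(x))

Computing term by term:
  Q(1)·log₂(Q(1)/P(1)) = 0.5894·log₂(0.5894/0.0358) = 2.38189
  Q(2)·log₂(Q(2)/P(2)) = 0.0718·log₂(0.0718/0.303) = -0.14915
  Q(3)·log₂(Q(3)/P(3)) = 0.303·log₂(0.303/0.0718) = 0.62941
  Q(4)·log₂(Q(4)/P(4)) = 0.0358·log₂(0.0358/0.5894) = -0.14468

D_KL(Q||P) = 2.38189 - 0.14915 + 0.62941 - 0.14468 = 2.71747 ≈ 2.7175 bits

These ARE equal here. Q is P with outcomes relabeled (Q(1) = P(4), Q(2) = P(3), Q(3) = P(2), Q(4) = P(1)) by a relabeling that is its own inverse, so the two sums contain exactly the same terms in a different order. This is a special case — KL divergence is not symmetric in general: D_KL(P||Q) ≠ D_KL(Q||P) for most P, Q.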